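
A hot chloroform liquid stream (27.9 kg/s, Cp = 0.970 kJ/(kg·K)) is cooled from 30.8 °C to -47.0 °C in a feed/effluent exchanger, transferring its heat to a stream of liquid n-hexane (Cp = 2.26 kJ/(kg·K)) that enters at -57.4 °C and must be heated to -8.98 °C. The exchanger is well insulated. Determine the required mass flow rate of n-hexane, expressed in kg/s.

ṁ_c = 19.2 kg/s

Heat released by hot stream: Q = 27.9 × 0.970 × (30.8 − -47.0) = 2105.5 kJ/s
Energy balance on cold side (adiabatic exchanger): Q = ṁ_c·Cp_c·(T_c,out − T_c,in)
ṁ_c = 2105.5 / [2.26 × (-8.98 − -57.4)] = 19.241 kg/s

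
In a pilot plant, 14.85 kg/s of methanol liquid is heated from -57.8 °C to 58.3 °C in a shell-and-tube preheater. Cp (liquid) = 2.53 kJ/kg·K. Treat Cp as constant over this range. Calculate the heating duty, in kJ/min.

Q = 262000 kJ/min

Q = ṁ·Cp·ΔT = 14.85 × 2.53 × (58.3 − -57.8) = 4361.9 kJ/s
Heating duty = 261720 kJ/min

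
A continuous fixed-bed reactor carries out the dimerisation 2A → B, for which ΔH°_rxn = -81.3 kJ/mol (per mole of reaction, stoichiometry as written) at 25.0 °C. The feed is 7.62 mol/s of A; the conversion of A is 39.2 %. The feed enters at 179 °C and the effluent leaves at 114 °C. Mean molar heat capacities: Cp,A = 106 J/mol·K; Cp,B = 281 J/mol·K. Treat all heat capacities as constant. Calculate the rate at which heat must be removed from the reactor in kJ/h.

Extent of reaction ξ = 0.392 × 7.62 / 2 = 1.4935 mol/s
Reaction term: ξ·ΔH°_rxn = 1.4935 × -81.3 = -121.42 kJ/s
Sensible, feed 179→25 °C: -124.39 kJ/s
Outlet flows (mol/s): A 4.633, B 1.4935
Sensible, products 25→114 °C: 81.059 kJ/s
Q = ΔH = -164.75 kJ/s = -164.75 kW
Heat removed = 593110 kJ/h

Q_out = 593000 kJ/h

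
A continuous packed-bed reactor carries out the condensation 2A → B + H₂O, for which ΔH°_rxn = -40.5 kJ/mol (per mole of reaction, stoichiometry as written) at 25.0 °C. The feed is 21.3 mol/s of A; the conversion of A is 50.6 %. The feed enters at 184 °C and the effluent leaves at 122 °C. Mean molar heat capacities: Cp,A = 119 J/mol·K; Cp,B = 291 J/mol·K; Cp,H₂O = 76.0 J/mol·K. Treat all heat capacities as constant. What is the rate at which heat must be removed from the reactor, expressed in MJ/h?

Extent of reaction ξ = 0.506 × 21.3 / 2 = 5.3889 mol/s
Reaction term: ξ·ΔH°_rxn = 5.3889 × -40.5 = -218.25 kJ/s
Sensible, feed 184→25 °C: -403.02 kJ/s
Outlet flows (mol/s): A 10.522, B 5.3889, H₂O 5.3889
Sensible, products 25→122 °C: 313.3 kJ/s
Q = ΔH = -307.97 kJ/s = -307.97 kW
Heat removed = 1108.7 MJ/h

Q_out = 1110 MJ/h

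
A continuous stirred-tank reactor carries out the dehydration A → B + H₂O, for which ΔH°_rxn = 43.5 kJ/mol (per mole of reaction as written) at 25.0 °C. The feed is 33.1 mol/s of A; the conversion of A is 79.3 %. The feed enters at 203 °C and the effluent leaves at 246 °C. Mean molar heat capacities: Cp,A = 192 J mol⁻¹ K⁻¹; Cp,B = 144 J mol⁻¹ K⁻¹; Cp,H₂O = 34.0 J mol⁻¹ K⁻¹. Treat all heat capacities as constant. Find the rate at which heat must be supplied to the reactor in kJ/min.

Q_in = 80000 kJ/min

Extent of reaction ξ = 0.793 × 33.1 = 26.248 mol/s
Reaction term: ξ·ΔH°_rxn = 26.248 × 43.5 = 1141.8 kJ/s
Sensible, feed 203→25 °C: -1131.2 kJ/s
Outlet flows (mol/s): A 6.8517, B 26.248, H₂O 26.248
Sensible, products 25→246 °C: 1323.3 kJ/s
Q = ΔH = 1333.9 kJ/s = 1333.9 kW
Heat supplied = 80032 kJ/min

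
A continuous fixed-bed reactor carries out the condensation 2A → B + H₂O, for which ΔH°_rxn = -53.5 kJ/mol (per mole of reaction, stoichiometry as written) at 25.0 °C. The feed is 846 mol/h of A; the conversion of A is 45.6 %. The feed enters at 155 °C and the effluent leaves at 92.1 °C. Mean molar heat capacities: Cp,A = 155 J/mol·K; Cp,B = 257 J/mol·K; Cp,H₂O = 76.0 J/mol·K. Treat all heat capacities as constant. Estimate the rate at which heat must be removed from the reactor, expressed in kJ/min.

Q_out = 304 kJ/min

Extent of reaction ξ = 0.456 × 846 / 2 = 192.89 mol/h
Reaction term: ξ·ΔH°_rxn = 192.89 × -53.5 = -10320 kJ/h
Sensible, feed 155→25 °C: -17047 kJ/h
Outlet flows (mol/h): A 460.22, B 192.89, H₂O 192.89
Sensible, products 25→92.1 °C: 9096.5 kJ/h
Q = ΔH = -18270 kJ/h = -5.075 kW
Heat removed = 304.5 kJ/min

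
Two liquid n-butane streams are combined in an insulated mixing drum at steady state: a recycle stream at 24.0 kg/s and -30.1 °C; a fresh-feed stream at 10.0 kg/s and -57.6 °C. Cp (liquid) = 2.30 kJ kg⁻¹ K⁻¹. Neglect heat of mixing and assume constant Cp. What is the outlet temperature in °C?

T_out = -38.2 °C

Energy balance with Q = 0: Σ ṁᵢCp,ᵢ(T_out − Tᵢ) = 0
T_out = Σ ṁᵢCp,ᵢTᵢ / Σ ṁᵢCp,ᵢ
      = -2986.3 / 78.2 = -38.188 °C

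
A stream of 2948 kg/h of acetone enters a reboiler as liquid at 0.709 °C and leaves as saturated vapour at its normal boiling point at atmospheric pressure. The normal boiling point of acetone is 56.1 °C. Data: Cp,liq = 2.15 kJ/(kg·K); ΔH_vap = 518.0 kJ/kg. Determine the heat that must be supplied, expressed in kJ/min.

Q = 31300 kJ/min

liquid 0.709→56.1 °C: 119.09 kJ/kg
vaporisation at 56.1 °C: 518 kJ/kg
Δh = 119.09 + 518 = 637.09 kJ/kg
Q = ṁ·Δh = 2948 kg/h × 637.09 kJ/kg = 1.8781e+06 kJ/h
|Q| = 521.71 kW = 31302 kJ/min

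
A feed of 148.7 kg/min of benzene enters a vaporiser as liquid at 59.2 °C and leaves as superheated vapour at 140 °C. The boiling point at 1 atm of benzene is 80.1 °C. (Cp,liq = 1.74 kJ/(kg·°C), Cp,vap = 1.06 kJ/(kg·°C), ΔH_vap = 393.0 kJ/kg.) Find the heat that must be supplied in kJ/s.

Q = 1220 kJ/s

liquid 59.2→80.1 °C: 36.366 kJ/kg
vaporisation at 80.1 °C: 393 kJ/kg
vapour 80.1→140 °C: 63.494 kJ/kg
Δh = 36.366 + 393 + 63.494 = 492.86 kJ/kg
Q = ṁ·Δh = 148.7 kg/min × 492.86 kJ/kg = 73288 kJ/min
|Q| = 1221.5 kW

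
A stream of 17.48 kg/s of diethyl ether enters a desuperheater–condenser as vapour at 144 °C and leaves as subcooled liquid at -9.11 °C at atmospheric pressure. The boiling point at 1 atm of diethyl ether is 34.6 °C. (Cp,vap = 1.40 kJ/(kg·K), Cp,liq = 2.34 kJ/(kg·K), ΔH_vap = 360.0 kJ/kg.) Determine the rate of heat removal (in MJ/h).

vapour 144→34.6 °C: -153.16 kJ/kg
condensation at 34.6 °C: -360 kJ/kg
liquid 34.6→-9.11 °C: -102.28 kJ/kg
Δh = -153.16 + -360 + -102.28 = -615.44 kJ/kg
Q = ṁ·Δh = 17.48 kg/s × -615.44 kJ/kg = -10758 kJ/s
|Q| = 10758 kW = 38728 MJ/h

Q_c = 38700 MJ/h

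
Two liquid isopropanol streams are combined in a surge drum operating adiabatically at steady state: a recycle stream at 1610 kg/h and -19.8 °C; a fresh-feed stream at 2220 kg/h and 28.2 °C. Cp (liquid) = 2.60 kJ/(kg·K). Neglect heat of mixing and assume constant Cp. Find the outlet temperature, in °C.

Adiabatic, steady state ⇒ Σ ṁᵢCp,ᵢ(T_out − Tᵢ) = 0
Σ ṁᵢCp,ᵢTᵢ = 1610×2.60×-19.8 + 2220×2.60×28.2 = 79888
Σ ṁᵢCp,ᵢ = 1610×2.60 + 2220×2.60 = 9958
T_out = 79888 / 9958 = 8.0225 °C

T_out = 8.02 °C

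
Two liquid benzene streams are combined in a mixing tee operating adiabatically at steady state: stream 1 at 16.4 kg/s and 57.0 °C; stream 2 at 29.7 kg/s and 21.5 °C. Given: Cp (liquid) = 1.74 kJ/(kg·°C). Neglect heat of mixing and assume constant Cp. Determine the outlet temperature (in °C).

No heat crosses the boundary, so H_out = H_in.
Σ ṁᵢCp,ᵢTᵢ = 16.4×1.74×57.0 + 29.7×1.74×21.5 = 2737.6
Σ ṁᵢCp,ᵢ = 16.4×1.74 + 29.7×1.74 = 80.214
T_out = 2737.6 / 80.214 = 34.129 °C

T_out = 34.1 °C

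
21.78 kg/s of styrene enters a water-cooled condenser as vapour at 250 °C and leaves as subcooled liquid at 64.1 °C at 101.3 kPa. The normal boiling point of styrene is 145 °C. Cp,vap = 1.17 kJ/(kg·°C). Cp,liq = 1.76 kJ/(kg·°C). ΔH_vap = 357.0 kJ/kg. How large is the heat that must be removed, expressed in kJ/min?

Q_c = 813000 kJ/min

vapour 250→145 °C: -122.85 kJ/kg
condensation at 145 °C: -357 kJ/kg
liquid 145→64.1 °C: -142.38 kJ/kg
Δh = -122.85 + -357 + -142.38 = -622.23 kJ/kg
Q = ṁ·Δh = 21.78 kg/s × -622.23 kJ/kg = -13552 kJ/s
|Q| = 13552 kW = 813140 kJ/min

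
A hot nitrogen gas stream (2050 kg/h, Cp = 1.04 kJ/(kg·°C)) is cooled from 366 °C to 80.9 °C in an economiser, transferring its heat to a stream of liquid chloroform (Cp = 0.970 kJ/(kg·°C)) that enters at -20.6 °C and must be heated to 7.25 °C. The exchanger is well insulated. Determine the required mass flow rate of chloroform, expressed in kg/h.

Heat released by hot stream: Q = 2050 × 1.04 × (366 − 80.9) = 607830 kJ/h
Energy balance on cold side (adiabatic exchanger): Q = ṁ_c·Cp_c·(T_c,out − T_c,in)
ṁ_c = 607830 / [0.970 × (7.25 − -20.6)] = 22500 kg/h

ṁ_c = 22500 kg/h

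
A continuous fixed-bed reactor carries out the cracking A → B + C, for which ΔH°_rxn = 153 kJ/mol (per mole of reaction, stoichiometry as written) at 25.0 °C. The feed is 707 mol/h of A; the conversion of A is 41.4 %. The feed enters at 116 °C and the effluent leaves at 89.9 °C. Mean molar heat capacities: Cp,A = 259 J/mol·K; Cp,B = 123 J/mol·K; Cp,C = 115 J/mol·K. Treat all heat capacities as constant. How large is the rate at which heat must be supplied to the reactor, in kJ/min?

Extent of reaction ξ = 0.414 × 707 = 292.7 mol/h
Reaction term: ξ·ΔH°_rxn = 292.7 × 153 = 44783 kJ/h
Sensible, feed 116→25 °C: -16663 kJ/h
Outlet flows (mol/h): A 414.3, B 292.7, C 292.7
Sensible, products 25→89.9 °C: 11485 kJ/h
Q = ΔH = 39605 kJ/h = 11.001 kW
Heat supplied = 660.08 kJ/min

Q_in = 660 kJ/min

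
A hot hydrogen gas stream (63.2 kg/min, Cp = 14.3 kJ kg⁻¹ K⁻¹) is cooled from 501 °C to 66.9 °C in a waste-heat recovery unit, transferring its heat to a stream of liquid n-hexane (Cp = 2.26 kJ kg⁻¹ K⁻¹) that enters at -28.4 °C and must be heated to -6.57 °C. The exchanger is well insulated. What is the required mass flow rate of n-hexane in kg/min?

Heat released by hot stream: Q = 63.2 × 14.3 × (501 − 66.9) = 392320 kJ/min
Energy balance on cold side (adiabatic exchanger): Q = ṁ_c·Cp_c·(T_c,out − T_c,in)
ṁ_c = 392320 / [2.26 × (-6.57 − -28.4)] = 7952.1 kg/min

ṁ_c = 7950 kg/min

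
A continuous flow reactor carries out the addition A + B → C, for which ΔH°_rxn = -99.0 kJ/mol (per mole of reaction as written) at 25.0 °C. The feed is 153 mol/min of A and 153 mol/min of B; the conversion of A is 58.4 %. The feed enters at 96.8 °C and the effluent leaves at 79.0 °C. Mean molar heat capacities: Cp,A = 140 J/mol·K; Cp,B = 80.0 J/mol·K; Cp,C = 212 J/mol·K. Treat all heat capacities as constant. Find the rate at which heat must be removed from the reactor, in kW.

Extent of reaction ξ = 0.584 × 153 = 89.352 mol/min
Reaction term: ξ·ΔH°_rxn = 89.352 × -99.0 = -8845.8 kJ/min
Sensible, feed 96.8→25 °C: -2416.8 kJ/min
Outlet flows (mol/min): A 63.648, B 63.648, C 89.352
Sensible, products 25→79.0 °C: 1779 kJ/min
Q = ΔH = -9483.6 kJ/min = -158.06 kW
Heat removed = 158.06 kW

Q_out = 158 kW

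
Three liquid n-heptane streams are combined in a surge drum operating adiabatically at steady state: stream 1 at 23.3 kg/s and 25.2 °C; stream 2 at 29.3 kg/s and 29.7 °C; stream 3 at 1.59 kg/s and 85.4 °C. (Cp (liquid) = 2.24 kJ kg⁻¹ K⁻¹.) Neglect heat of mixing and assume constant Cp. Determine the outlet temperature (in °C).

Adiabatic, steady state ⇒ Σ ṁᵢCp,ᵢ(T_out − Tᵢ) = 0
Σ ṁᵢCp,ᵢTᵢ = 23.3×2.24×25.2 + 29.3×2.24×29.7 + 1.59×2.24×85.4 = 3568.7
Σ ṁᵢCp,ᵢ = 23.3×2.24 + 29.3×2.24 + 1.59×2.24 = 121.39
T_out = 3568.7 / 121.39 = 29.399 °C

T_out = 29.4 °C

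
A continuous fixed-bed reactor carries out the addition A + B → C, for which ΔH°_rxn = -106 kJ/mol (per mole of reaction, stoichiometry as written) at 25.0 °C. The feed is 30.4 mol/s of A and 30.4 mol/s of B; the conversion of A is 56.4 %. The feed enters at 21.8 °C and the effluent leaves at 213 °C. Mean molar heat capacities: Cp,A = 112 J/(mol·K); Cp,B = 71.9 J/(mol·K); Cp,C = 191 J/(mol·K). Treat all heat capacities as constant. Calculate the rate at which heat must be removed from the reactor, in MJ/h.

Extent of reaction ξ = 0.564 × 30.4 = 17.146 mol/s
Reaction term: ξ·ΔH°_rxn = 17.146 × -106 = -1817.4 kJ/s
Sensible, feed 21.8→25 °C: 17.89 kJ/s
Outlet flows (mol/s): A 13.254, B 13.254, C 17.146
Sensible, products 25→213 °C: 1073.9 kJ/s
Q = ΔH = -725.63 kJ/s = -725.63 kW
Heat removed = 2612.3 MJ/h

Q_out = 2610 MJ/h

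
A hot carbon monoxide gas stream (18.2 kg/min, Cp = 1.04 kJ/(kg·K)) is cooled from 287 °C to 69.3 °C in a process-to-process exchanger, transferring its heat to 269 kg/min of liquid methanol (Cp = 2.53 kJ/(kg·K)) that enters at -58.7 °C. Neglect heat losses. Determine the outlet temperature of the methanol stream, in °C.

T_c,out = -52.6 °C

Heat released by hot stream: Q = 18.2 × 1.04 × (287 − 69.3) = 4120.6 kJ/min
Energy balance on cold side (adiabatic exchanger): Q = ṁ_c·Cp_c·(T_c,out − T_c,in)
T_c,out = -58.7 + 4120.6/(269 × 2.53) = -52.645 °C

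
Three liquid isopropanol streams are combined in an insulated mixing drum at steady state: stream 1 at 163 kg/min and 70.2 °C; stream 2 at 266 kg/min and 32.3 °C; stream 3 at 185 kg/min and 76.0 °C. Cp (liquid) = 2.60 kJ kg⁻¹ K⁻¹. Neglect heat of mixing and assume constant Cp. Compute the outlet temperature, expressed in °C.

Energy balance with Q = 0: Σ ṁᵢCp,ᵢ(T_out − Tᵢ) = 0
T_out = Σ ṁᵢCp,ᵢTᵢ / Σ ṁᵢCp,ᵢ
      = 88645 / 1596.4 = 55.528 °C

T_out = 55.5 °C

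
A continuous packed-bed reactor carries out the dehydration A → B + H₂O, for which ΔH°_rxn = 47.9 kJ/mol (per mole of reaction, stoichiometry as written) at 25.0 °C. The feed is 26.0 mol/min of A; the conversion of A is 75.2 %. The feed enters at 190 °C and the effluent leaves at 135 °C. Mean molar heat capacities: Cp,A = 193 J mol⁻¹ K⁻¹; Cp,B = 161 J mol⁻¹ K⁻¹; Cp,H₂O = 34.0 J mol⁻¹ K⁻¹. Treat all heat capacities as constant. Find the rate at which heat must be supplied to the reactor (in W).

Q_in = 11100 W

Extent of reaction ξ = 0.752 × 26.0 = 19.552 mol/min
Reaction term: ξ·ΔH°_rxn = 19.552 × 47.9 = 936.54 kJ/min
Sensible, feed 190→25 °C: -827.97 kJ/min
Outlet flows (mol/min): A 6.448, B 19.552, H₂O 19.552
Sensible, products 25→135 °C: 556.28 kJ/min
Q = ΔH = 664.85 kJ/min = 11.081 kW
Heat supplied = 11081 W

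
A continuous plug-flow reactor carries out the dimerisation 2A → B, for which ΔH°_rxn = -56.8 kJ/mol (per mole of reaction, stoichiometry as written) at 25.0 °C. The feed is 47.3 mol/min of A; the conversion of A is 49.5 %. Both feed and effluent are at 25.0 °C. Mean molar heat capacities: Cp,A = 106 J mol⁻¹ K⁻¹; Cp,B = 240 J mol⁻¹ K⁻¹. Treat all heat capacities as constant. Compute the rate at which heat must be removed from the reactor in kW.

Q_out = 11.1 kW

Extent of reaction ξ = 0.495 × 47.3 / 2 = 11.707 mol/min
Reaction term: ξ·ΔH°_rxn = 11.707 × -56.8 = -664.94 kJ/min
Q = ΔH = -664.94 kJ/min = -11.082 kW
Heat removed = 11.082 kW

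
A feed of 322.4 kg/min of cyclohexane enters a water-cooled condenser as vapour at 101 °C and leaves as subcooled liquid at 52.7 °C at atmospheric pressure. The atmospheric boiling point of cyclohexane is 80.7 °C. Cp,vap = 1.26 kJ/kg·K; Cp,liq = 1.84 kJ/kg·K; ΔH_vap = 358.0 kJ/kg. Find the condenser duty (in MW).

Q_c = 2.34 MW

vapour 101→80.7 °C: -25.578 kJ/kg
condensation at 80.7 °C: -358 kJ/kg
liquid 80.7→52.7 °C: -51.52 kJ/kg
Δh = -25.578 + -358 + -51.52 = -435.1 kJ/kg
Q = ṁ·Δh = 322.4 kg/min × -435.1 kJ/kg = -140280 kJ/min
|Q| = 2337.9 kW = 2.3379 MW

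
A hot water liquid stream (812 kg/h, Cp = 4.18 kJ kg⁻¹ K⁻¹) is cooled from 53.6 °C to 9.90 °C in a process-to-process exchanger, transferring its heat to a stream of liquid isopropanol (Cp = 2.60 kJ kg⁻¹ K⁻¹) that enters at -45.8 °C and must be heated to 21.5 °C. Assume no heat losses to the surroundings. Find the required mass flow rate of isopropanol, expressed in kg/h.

ṁ_c = 848 kg/h

Heat released by hot stream: Q = 812 × 4.18 × (53.6 − 9.90) = 148320 kJ/h
Energy balance on cold side (adiabatic exchanger): Q = ṁ_c·Cp_c·(T_c,out − T_c,in)
ṁ_c = 148320 / [2.60 × (21.5 − -45.8)] = 847.67 kg/h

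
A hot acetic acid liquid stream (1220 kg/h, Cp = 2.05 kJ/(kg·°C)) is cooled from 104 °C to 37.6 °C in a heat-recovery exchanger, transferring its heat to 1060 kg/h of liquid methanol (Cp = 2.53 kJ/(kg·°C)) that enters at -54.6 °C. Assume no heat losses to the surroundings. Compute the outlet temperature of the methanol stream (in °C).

Heat released by hot stream: Q = 1220 × 2.05 × (104 − 37.6) = 166070 kJ/h
Energy balance on cold side (adiabatic exchanger): Q = ṁ_c·Cp_c·(T_c,out − T_c,in)
T_c,out = -54.6 + 166070/(1060 × 2.53) = 7.3235 °C

T_c,out = 7.32 °C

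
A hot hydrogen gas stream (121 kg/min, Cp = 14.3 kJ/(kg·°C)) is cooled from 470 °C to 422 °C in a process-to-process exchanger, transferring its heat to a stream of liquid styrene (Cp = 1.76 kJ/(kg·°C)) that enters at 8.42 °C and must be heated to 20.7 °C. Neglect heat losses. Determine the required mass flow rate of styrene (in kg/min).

ṁ_c = 3840 kg/min

Heat released by hot stream: Q = 121 × 14.3 × (470 − 422) = 83054 kJ/min
Energy balance on cold side (adiabatic exchanger): Q = ṁ_c·Cp_c·(T_c,out − T_c,in)
ṁ_c = 83054 / [1.76 × (20.7 − 8.42)] = 3842.8 kg/min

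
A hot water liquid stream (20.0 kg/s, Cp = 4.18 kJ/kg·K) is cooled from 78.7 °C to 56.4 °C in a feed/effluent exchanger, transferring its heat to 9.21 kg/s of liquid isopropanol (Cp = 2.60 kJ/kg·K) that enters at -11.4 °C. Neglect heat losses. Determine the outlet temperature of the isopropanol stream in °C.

Heat released by hot stream: Q = 20.0 × 4.18 × (78.7 − 56.4) = 1864.3 kJ/s
Energy balance on cold side (adiabatic exchanger): Q = ṁ_c·Cp_c·(T_c,out − T_c,in)
T_c,out = -11.4 + 1864.3/(9.21 × 2.60) = 66.454 °C

T_c,out = 66.5 °C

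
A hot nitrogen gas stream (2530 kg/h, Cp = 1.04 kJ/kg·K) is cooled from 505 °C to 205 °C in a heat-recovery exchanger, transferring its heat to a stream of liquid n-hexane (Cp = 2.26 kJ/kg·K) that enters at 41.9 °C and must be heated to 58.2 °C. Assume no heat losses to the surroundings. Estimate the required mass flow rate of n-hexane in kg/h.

Heat released by hot stream: Q = 2530 × 1.04 × (505 − 205) = 789360 kJ/h
Energy balance on cold side (adiabatic exchanger): Q = ṁ_c·Cp_c·(T_c,out − T_c,in)
ṁ_c = 789360 / [2.26 × (58.2 − 41.9)] = 21428 kg/h

ṁ_c = 21400 kg/h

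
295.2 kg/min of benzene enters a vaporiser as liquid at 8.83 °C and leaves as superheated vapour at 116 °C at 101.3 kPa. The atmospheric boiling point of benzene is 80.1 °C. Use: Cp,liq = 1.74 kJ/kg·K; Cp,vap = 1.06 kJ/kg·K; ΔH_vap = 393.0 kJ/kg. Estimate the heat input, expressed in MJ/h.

liquid 8.83→80.1 °C: 124.01 kJ/kg
vaporisation at 80.1 °C: 393 kJ/kg
vapour 80.1→116 °C: 38.054 kJ/kg
Δh = 124.01 + 393 + 38.054 = 555.06 kJ/kg
Q = ṁ·Δh = 295.2 kg/min × 555.06 kJ/kg = 163850 kJ/min
|Q| = 2730.9 kW = 9831.3 MJ/h

Q = 9830 MJ/h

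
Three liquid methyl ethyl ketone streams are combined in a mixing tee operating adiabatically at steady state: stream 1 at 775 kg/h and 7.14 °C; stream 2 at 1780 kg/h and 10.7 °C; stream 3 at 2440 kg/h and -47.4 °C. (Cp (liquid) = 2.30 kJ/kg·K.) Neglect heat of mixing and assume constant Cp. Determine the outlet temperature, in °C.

T_out = -18.2 °C

Adiabatic, steady state ⇒ Σ ṁᵢCp,ᵢ(T_out − Tᵢ) = 0
Σ ṁᵢCp,ᵢTᵢ = 775×2.30×7.14 + 1780×2.30×10.7 + 2440×2.30×-47.4 = -209480
Σ ṁᵢCp,ᵢ = 775×2.30 + 1780×2.30 + 2440×2.30 = 11488
T_out = -209480 / 11488 = -18.234 °C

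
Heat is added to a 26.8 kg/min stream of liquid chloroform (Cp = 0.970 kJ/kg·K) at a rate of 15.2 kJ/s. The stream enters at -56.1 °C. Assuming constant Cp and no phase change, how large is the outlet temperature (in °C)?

T_out = -21.0 °C

Q = 15.2 kJ/s = 912 kJ/min
ΔT = Q/(ṁ·Cp) = 912/(26.8×0.970) = 35.082 K
T_out = -56.1 + 35.082 = -21.018 °C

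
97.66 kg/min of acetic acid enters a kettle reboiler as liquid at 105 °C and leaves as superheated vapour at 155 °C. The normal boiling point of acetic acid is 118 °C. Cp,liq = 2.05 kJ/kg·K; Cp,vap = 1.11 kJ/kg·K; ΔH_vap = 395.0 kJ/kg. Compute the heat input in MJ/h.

Q = 2710 MJ/h

liquid 105→118 °C: 26.65 kJ/kg
vaporisation at 118 °C: 395 kJ/kg
vapour 118→155 °C: 41.07 kJ/kg
Δh = 26.65 + 395 + 41.07 = 462.72 kJ/kg
Q = ṁ·Δh = 97.66 kg/min × 462.72 kJ/kg = 45189 kJ/min
|Q| = 753.15 kW = 2711.4 MJ/h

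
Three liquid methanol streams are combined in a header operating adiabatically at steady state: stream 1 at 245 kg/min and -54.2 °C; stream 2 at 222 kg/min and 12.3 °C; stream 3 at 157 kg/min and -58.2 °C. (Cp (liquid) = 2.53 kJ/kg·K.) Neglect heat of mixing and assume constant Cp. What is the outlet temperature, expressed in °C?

Adiabatic, steady state ⇒ Σ ṁᵢCp,ᵢ(T_out − Tᵢ) = 0
T_out = Σ ṁᵢCp,ᵢTᵢ / Σ ṁᵢCp,ᵢ
      = -49805 / 1578.7 = -31.548 °C

T_out = -31.5 °C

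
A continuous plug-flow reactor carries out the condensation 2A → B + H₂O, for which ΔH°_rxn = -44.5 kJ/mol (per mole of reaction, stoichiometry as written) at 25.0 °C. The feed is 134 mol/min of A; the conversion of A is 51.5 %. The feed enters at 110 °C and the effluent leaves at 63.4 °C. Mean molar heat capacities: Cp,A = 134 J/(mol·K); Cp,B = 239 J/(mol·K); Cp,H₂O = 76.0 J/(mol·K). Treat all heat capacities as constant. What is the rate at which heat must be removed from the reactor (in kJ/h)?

Q_out = 139000 kJ/h

Extent of reaction ξ = 0.515 × 134 / 2 = 34.505 mol/min
Reaction term: ξ·ΔH°_rxn = 34.505 × -44.5 = -1535.5 kJ/min
Sensible, feed 110→25 °C: -1526.3 kJ/min
Outlet flows (mol/min): A 64.99, B 34.505, H₂O 34.505
Sensible, products 25→63.4 °C: 751.79 kJ/min
Q = ΔH = -2309.9 kJ/min = -38.499 kW
Heat removed = 138600 kJ/h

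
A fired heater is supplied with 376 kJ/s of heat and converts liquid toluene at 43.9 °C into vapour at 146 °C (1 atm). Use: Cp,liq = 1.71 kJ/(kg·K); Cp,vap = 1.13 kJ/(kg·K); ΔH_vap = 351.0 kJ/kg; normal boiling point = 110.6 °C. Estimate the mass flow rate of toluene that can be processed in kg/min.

Δh = 1.71×(110.6−43.9) + 351.0 + 1.13×(146−110.6) = 505.06 kJ/kg
Q = 376 kJ/s = 376 kJ/s = 22560 kJ/min
ṁ = Q/Δh = 22560 / 505.06 = 44.668 kg/min

ṁ = 44.7 kg/min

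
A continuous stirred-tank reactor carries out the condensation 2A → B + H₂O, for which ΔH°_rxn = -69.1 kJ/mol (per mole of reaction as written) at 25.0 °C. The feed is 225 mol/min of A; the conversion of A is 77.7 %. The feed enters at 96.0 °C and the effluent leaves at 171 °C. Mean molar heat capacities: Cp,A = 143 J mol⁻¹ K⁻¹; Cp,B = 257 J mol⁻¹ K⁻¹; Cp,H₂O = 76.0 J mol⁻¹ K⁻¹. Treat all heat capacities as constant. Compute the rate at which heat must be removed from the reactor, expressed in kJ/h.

Q_out = 182000 kJ/h

Extent of reaction ξ = 0.777 × 225 / 2 = 87.413 mol/min
Reaction term: ξ·ΔH°_rxn = 87.413 × -69.1 = -6040.2 kJ/min
Sensible, feed 96.0→25 °C: -2284.4 kJ/min
Outlet flows (mol/min): A 50.175, B 87.413, H₂O 87.413
Sensible, products 25→171 °C: 5297.4 kJ/min
Q = ΔH = -3027.3 kJ/min = -50.454 kW
Heat removed = 181640 kJ/h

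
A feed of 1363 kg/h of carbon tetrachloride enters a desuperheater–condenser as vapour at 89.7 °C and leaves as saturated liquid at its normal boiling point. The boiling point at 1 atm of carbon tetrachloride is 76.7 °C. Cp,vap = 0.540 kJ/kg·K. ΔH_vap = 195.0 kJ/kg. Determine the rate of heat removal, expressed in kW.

vapour 89.7→76.7 °C: -7.02 kJ/kg
condensation at 76.7 °C: -195 kJ/kg
Δh = -7.02 + -195 = -202.02 kJ/kg
Q = ṁ·Δh = 1363 kg/h × -202.02 kJ/kg = -275350 kJ/h
|Q| = 76.487 kW

Q_c = 76.5 kW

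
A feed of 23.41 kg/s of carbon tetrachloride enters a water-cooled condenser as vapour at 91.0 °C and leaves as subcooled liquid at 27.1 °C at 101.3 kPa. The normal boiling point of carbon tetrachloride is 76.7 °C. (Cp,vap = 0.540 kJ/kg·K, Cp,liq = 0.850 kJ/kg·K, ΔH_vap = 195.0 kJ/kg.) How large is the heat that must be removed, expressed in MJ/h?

Q_c = 20600 MJ/h

vapour 91.0→76.7 °C: -7.722 kJ/kg
condensation at 76.7 °C: -195 kJ/kg
liquid 76.7→27.1 °C: -42.16 kJ/kg
Δh = -7.722 + -195 + -42.16 = -244.88 kJ/kg
Q = ṁ·Δh = 23.41 kg/s × -244.88 kJ/kg = -5732.7 kJ/s
|Q| = 5732.7 kW = 20638 MJ/h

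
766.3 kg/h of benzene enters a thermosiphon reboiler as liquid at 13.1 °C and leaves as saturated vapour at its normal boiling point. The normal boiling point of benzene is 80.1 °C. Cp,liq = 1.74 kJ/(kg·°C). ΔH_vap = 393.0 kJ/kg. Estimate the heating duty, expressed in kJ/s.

liquid 13.1→80.1 °C: 116.58 kJ/kg
vaporisation at 80.1 °C: 393 kJ/kg
Δh = 116.58 + 393 = 509.58 kJ/kg
Q = ṁ·Δh = 766.3 kg/h × 509.58 kJ/kg = 390490 kJ/h
|Q| = 108.47 kW

Q = 108 kJ/s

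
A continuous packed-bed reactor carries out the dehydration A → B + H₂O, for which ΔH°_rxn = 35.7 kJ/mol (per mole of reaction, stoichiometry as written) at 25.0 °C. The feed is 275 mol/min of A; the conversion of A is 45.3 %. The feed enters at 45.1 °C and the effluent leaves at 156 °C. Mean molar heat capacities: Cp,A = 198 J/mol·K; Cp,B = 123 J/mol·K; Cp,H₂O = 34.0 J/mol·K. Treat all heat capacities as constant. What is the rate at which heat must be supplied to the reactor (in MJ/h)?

Extent of reaction ξ = 0.453 × 275 = 124.58 mol/min
Reaction term: ξ·ΔH°_rxn = 124.58 × 35.7 = 4447.3 kJ/min
Sensible, feed 45.1→25 °C: -1094.4 kJ/min
Outlet flows (mol/min): A 150.43, B 124.58, H₂O 124.58
Sensible, products 25→156 °C: 6463.9 kJ/min
Q = ΔH = 9816.7 kJ/min = 163.61 kW
Heat supplied = 589 MJ/h

Q_in = 589 MJ/h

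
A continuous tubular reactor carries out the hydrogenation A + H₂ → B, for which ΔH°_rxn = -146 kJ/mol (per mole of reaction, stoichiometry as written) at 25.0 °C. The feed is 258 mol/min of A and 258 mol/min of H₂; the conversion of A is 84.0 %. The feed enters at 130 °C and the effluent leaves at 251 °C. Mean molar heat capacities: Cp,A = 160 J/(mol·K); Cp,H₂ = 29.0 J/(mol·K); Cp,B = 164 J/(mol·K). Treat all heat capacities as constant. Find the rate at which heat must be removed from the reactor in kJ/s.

Extent of reaction ξ = 0.840 × 258 = 216.72 mol/min
Reaction term: ξ·ΔH°_rxn = 216.72 × -146 = -31641 kJ/min
Sensible, feed 130→25 °C: -5120 kJ/min
Outlet flows (mol/min): A 41.28, H₂ 41.28, B 216.72
Sensible, products 25→251 °C: 9795.7 kJ/min
Q = ΔH = -26965 kJ/min = -449.42 kW
Heat removed = 449.42 kJ/s

Q_out = 449 kJ/s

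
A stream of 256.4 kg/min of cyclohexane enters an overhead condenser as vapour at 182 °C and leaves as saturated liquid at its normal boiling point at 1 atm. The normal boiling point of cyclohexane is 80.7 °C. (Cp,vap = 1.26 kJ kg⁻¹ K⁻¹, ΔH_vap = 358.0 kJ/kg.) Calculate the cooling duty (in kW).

vapour 182→80.7 °C: -127.64 kJ/kg
condensation at 80.7 °C: -358 kJ/kg
Δh = -127.64 + -358 = -485.64 kJ/kg
Q = ṁ·Δh = 256.4 kg/min × -485.64 kJ/kg = -124520 kJ/min
|Q| = 2075.3 kW

Q_c = 2080 kW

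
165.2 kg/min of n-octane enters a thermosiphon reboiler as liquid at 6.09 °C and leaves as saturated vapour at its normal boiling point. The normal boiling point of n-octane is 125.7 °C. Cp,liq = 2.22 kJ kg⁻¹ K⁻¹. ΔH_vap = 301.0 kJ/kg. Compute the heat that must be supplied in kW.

liquid 6.09→125.7 °C: 265.53 kJ/kg
vaporisation at 125.7 °C: 301 kJ/kg
Δh = 265.53 + 301 = 566.53 kJ/kg
Q = ṁ·Δh = 165.2 kg/min × 566.53 kJ/kg = 93591 kJ/min
|Q| = 1559.9 kW

Q = 1560 kW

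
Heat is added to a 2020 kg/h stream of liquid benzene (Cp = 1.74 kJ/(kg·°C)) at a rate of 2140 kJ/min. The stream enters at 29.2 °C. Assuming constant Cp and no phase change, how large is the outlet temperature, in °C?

T_out = 65.7 °C

Q = 2140 kJ/min = 128400 kJ/h
ΔT = Q/(ṁ·Cp) = 128400/(2020×1.74) = 36.531 K
T_out = 29.2 + 36.531 = 65.731 °C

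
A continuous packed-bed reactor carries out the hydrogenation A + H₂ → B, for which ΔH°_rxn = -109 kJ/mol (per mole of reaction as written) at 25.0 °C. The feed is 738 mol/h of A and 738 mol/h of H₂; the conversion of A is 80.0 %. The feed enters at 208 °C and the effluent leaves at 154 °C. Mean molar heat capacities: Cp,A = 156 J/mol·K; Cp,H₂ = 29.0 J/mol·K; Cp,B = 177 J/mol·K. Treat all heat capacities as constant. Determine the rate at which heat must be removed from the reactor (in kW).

Extent of reaction ξ = 0.800 × 738 = 590.4 mol/h
Reaction term: ξ·ΔH°_rxn = 590.4 × -109 = -64354 kJ/h
Sensible, feed 208→25 °C: -24985 kJ/h
Outlet flows (mol/h): A 147.6, H₂ 147.6, B 590.4
Sensible, products 25→154 °C: 17003 kJ/h
Q = ΔH = -72336 kJ/h = -20.093 kW
Heat removed = 20.093 kW

Q_out = 20.1 kW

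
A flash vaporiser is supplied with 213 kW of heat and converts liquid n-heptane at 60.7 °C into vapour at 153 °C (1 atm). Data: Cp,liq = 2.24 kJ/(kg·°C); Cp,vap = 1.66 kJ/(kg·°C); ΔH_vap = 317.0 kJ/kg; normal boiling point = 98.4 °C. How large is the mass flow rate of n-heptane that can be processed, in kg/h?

Δh = 2.24×(98.4−60.7) + 317.0 + 1.66×(153−98.4) = 492.08 kJ/kg
Q = 213 kW = 213 kJ/s = 766800 kJ/h
ṁ = Q/Δh = 766800 / 492.08 = 1558.3 kg/h

ṁ = 1560 kg/h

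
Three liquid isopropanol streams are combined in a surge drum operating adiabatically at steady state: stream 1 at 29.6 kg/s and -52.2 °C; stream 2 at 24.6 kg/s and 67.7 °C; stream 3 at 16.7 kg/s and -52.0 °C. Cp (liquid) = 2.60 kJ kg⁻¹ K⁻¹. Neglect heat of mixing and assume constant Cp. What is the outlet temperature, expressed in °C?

T_out = -10.6 °C

No heat crosses the boundary, so H_out = H_in.
Σ ṁᵢCp,ᵢTᵢ = 29.6×2.60×-52.2 + 24.6×2.60×67.7 + 16.7×2.60×-52.0 = -1945.1
Σ ṁᵢCp,ᵢ = 29.6×2.60 + 24.6×2.60 + 16.7×2.60 = 184.34
T_out = -1945.1 / 184.34 = -10.551 °C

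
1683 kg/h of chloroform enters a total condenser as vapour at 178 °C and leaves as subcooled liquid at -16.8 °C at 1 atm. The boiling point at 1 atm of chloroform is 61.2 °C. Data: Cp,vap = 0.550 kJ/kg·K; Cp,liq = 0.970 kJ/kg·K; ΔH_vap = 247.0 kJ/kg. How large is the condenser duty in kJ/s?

vapour 178→61.2 °C: -64.24 kJ/kg
condensation at 61.2 °C: -247 kJ/kg
liquid 61.2→-16.8 °C: -75.66 kJ/kg
Δh = -64.24 + -247 + -75.66 = -386.9 kJ/kg
Q = ṁ·Δh = 1683 kg/h × -386.9 kJ/kg = -651150 kJ/h
|Q| = 180.88 kW

Q_c = 181 kJ/s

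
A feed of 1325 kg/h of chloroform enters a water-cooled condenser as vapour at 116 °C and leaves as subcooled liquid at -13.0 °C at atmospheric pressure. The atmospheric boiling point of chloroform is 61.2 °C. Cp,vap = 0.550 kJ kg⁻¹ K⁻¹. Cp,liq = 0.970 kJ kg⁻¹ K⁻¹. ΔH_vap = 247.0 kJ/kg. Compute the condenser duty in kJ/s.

Q_c = 128 kJ/s

vapour 116→61.2 °C: -30.14 kJ/kg
condensation at 61.2 °C: -247 kJ/kg
liquid 61.2→-13.0 °C: -71.974 kJ/kg
Δh = -30.14 + -247 + -71.974 = -349.11 kJ/kg
Q = ṁ·Δh = 1325 kg/h × -349.11 kJ/kg = -462580 kJ/h
|Q| = 128.49 kW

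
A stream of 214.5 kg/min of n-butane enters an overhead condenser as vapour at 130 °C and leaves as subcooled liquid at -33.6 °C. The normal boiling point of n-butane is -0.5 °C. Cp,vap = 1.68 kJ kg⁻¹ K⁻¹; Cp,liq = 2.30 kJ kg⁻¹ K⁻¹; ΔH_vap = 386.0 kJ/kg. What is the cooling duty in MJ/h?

Q_c = 8770 MJ/h

vapour 130→-0.5 °C: -219.24 kJ/kg
condensation at -0.5 °C: -386 kJ/kg
liquid -0.5→-33.6 °C: -76.13 kJ/kg
Δh = -219.24 + -386 + -76.13 = -681.37 kJ/kg
Q = ṁ·Δh = 214.5 kg/min × -681.37 kJ/kg = -146150 kJ/min
|Q| = 2435.9 kW = 8769.2 MJ/h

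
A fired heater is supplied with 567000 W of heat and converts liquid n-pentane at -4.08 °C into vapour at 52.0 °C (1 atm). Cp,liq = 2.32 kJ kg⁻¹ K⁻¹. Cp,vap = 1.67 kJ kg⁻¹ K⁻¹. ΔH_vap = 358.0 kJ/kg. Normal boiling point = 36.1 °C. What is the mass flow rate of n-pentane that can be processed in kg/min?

Δh = 2.32×(36.1−-4.08) + 358.0 + 1.67×(52.0−36.1) = 477.77 kJ/kg
Q = 567000 W = 567 kJ/s = 34020 kJ/min
ṁ = Q/Δh = 34020 / 477.77 = 71.206 kg/min

ṁ = 71.2 kg/min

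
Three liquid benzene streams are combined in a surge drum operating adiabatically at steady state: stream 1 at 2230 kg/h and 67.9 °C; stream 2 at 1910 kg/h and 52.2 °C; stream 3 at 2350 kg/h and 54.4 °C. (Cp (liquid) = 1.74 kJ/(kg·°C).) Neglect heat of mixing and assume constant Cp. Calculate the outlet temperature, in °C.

Adiabatic, steady state ⇒ Σ ṁᵢCp,ᵢ(T_out − Tᵢ) = 0
Σ ṁᵢCp,ᵢTᵢ = 2230×1.74×67.9 + 1910×1.74×52.2 + 2350×1.74×54.4 = 659390
Σ ṁᵢCp,ᵢ = 2230×1.74 + 1910×1.74 + 2350×1.74 = 11293
T_out = 659390 / 11293 = 58.391 °C

T_out = 58.4 °C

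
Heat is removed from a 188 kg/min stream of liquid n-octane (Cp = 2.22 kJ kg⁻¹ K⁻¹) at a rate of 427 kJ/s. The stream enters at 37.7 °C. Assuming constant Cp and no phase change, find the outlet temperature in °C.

T_out = -23.7 °C

Q = 427 kJ/s = 25620 kJ/min
ΔT = Q/(ṁ·Cp) = 25620/(188×2.22) = 61.386 K
T_out = 37.7 − 61.386 = -23.686 °C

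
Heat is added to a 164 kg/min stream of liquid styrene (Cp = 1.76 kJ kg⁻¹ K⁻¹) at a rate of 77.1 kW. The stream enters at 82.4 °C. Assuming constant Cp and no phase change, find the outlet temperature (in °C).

Q = 77.1 kW = 4626 kJ/min
ΔT = Q/(ṁ·Cp) = 4626/(164×1.76) = 16.027 K
T_out = 82.4 + 16.027 = 98.427 °C

T_out = 98.4 °C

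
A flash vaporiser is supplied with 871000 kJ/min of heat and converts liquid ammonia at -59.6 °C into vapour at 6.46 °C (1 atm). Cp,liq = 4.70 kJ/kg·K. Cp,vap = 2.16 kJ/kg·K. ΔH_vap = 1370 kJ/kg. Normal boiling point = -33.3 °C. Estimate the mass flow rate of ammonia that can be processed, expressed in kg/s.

ṁ = 9.19 kg/s

Δh = 4.70×(-33.3−-59.6) + 1370 + 2.16×(6.46−-33.3) = 1579.5 kJ/kg
Q = 871000 kJ/min = 14517 kJ/s = 14517 kJ/s
ṁ = Q/Δh = 14517 / 1579.5 = 9.1907 kg/s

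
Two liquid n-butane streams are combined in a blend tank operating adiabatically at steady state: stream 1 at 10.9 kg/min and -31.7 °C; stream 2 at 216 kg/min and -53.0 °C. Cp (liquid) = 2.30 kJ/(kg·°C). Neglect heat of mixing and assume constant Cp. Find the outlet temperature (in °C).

T_out = -52.0 °C

Energy balance with Q = 0: Σ ṁᵢCp,ᵢ(T_out − Tᵢ) = 0
T_out = Σ ṁᵢCp,ᵢTᵢ / Σ ṁᵢCp,ᵢ
      = -27125 / 521.87 = -51.977 °C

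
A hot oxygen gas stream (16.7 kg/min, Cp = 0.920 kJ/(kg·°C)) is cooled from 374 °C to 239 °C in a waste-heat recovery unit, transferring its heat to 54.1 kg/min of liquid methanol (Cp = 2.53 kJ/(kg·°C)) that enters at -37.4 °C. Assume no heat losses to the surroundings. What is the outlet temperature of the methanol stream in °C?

T_c,out = -22.2 °C

Heat released by hot stream: Q = 16.7 × 0.920 × (374 − 239) = 2074.1 kJ/min
Energy balance on cold side (adiabatic exchanger): Q = ṁ_c·Cp_c·(T_c,out − T_c,in)
T_c,out = -37.4 + 2074.1/(54.1 × 2.53) = -22.246 °C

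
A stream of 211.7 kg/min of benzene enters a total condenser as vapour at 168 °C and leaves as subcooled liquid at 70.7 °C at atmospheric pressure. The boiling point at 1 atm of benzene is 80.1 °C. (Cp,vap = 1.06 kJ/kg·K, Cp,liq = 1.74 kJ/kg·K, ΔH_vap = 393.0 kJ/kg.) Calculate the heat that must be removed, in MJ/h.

Q_c = 6380 MJ/h

vapour 168→80.1 °C: -93.174 kJ/kg
condensation at 80.1 °C: -393 kJ/kg
liquid 80.1→70.7 °C: -16.356 kJ/kg
Δh = -93.174 + -393 + -16.356 = -502.53 kJ/kg
Q = ṁ·Δh = 211.7 kg/min × -502.53 kJ/kg = -106390 kJ/min
|Q| = 1773.1 kW = 6383.1 MJ/h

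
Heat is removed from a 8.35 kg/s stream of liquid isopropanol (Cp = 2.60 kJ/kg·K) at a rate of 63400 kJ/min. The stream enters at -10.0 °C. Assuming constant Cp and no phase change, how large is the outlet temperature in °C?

Q = 63400 kJ/min = 1056.7 kJ/s
ΔT = Q/(ṁ·Cp) = 1056.7/(8.35×2.60) = 48.672 K
T_out = -10.0 − 48.672 = -58.672 °C

T_out = -58.7 °C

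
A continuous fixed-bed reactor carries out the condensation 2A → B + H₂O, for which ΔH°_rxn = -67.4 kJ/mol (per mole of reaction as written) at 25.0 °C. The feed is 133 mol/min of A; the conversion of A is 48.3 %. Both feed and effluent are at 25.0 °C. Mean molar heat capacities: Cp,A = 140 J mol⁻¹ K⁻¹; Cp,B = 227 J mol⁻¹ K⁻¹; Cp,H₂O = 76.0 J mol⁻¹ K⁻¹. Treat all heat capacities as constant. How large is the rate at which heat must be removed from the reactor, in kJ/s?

Q_out = 36.1 kJ/s

Extent of reaction ξ = 0.483 × 133 / 2 = 32.12 mol/min
Reaction term: ξ·ΔH°_rxn = 32.12 × -67.4 = -2164.9 kJ/min
Q = ΔH = -2164.9 kJ/min = -36.081 kW
Heat removed = 36.081 kJ/s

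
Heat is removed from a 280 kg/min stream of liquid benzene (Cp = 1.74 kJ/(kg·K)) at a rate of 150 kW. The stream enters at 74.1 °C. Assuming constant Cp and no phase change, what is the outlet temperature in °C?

Q = 150 kW = 9000 kJ/min
ΔT = Q/(ṁ·Cp) = 9000/(280×1.74) = 18.473 K
T_out = 74.1 − 18.473 = 55.627 °C

T_out = 55.6 °C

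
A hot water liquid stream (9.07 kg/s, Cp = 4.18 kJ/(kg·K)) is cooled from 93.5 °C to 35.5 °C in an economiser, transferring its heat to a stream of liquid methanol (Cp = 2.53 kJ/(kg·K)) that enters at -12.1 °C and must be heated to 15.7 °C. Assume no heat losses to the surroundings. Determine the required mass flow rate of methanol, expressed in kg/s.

ṁ_c = 31.3 kg/s

Heat released by hot stream: Q = 9.07 × 4.18 × (93.5 − 35.5) = 2198.9 kJ/s
Energy balance on cold side (adiabatic exchanger): Q = ṁ_c·Cp_c·(T_c,out − T_c,in)
ṁ_c = 2198.9 / [2.53 × (15.7 − -12.1)] = 31.264 kg/s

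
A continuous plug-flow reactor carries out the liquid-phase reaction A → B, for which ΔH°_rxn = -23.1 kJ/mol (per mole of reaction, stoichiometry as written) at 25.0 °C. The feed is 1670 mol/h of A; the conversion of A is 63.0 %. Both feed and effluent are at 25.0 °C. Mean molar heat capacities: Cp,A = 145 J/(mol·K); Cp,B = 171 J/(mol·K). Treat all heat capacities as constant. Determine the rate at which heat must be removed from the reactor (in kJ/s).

Extent of reaction ξ = 0.630 × 1670 = 1052.1 mol/h
Reaction term: ξ·ΔH°_rxn = 1052.1 × -23.1 = -24304 kJ/h
Q = ΔH = -24304 kJ/h = -6.751 kW
Heat removed = 6.751 kJ/s

Q_out = 6.75 kJ/s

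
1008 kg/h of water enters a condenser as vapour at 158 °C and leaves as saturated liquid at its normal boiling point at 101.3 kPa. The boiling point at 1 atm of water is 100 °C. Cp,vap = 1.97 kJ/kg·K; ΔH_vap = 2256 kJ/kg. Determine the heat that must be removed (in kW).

Q_c = 664 kW

vapour 158→100 °C: -114.26 kJ/kg
condensation at 100 °C: -2256 kJ/kg
Δh = -114.26 + -2256 = -2370.3 kJ/kg
Q = ṁ·Δh = 1008 kg/h × -2370.3 kJ/kg = -2.3892e+06 kJ/h
|Q| = 663.67 kW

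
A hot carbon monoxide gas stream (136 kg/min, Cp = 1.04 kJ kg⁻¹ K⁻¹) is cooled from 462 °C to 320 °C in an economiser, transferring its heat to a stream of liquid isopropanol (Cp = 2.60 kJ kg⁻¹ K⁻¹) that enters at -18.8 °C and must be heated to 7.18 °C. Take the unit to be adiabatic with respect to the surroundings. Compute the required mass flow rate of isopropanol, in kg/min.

Heat released by hot stream: Q = 136 × 1.04 × (462 − 320) = 20084 kJ/min
Energy balance on cold side (adiabatic exchanger): Q = ṁ_c·Cp_c·(T_c,out − T_c,in)
ṁ_c = 20084 / [2.60 × (7.18 − -18.8)] = 297.34 kg/min

ṁ_c = 297 kg/min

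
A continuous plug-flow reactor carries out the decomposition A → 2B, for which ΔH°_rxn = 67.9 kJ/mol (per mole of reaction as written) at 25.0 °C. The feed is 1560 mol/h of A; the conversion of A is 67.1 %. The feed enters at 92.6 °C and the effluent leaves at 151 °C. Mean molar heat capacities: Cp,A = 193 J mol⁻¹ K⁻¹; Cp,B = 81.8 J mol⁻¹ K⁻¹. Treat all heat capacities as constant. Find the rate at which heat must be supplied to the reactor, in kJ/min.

Extent of reaction ξ = 0.671 × 1560 = 1046.8 mol/h
Reaction term: ξ·ΔH°_rxn = 1046.8 × 67.9 = 71075 kJ/h
Sensible, feed 92.6→25 °C: -20353 kJ/h
Outlet flows (mol/h): A 513.24, B 2093.5
Sensible, products 25→151 °C: 34058 kJ/h
Q = ΔH = 84780 kJ/h = 23.55 kW
Heat supplied = 1413 kJ/min

Q_in = 1410 kJ/min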